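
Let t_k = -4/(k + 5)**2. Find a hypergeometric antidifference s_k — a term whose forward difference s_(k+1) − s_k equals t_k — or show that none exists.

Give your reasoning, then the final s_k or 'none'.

The ratio is (k + 5)**2/(k + 6)**2.
Gosper form: A/B · C(k+1)/C(k) with A=k**2 + 10*k + 25, B=k**2 + 12*k + 36, C=1.
Solve (k**2 + 10*k + 25)·f(k+1) − (k**2 + 10*k + 25)·f(k) = 1.
From deg A=2, deg B=2, deg C=0: d=0.
Generic f = c0 gives residual -1; -1 = 0 cannot hold, so t_k is not Gosper-summable.

no hypergeometric antidifference exists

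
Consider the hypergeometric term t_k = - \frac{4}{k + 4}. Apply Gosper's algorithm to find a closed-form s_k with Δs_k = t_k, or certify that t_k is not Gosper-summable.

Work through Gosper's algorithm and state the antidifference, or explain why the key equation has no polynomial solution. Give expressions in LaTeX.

not Gosper-summable; s_k does not exist

Step 1: r(k) = (k + 4)/(k + 5).
Take A(k)=k + 4, B(k)=k + 5, C(k)=1.
f must satisfy (k + 4)·f(k+1) − (k + 4)·f(k) = 1.
Bound: deg f ≤ 0.
Write f(k) = c0. Then LHS − RHS = -1, requiring -1 = 0: contradictory. No certificate.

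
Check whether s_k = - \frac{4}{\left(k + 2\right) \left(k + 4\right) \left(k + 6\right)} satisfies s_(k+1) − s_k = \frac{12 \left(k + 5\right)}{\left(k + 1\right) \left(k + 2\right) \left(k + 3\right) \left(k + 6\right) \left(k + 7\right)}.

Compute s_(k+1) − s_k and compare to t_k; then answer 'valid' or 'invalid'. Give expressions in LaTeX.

s_(k+1) = -4/((k + 3)*(k + 5)*(k + 7))
s_(k+1) − s_k = 12*(k**2 + 9*k + 19)/(k**6 + 27*k**5 + 295*k**4 + 1665*k**3 + 5104*k**2 + 8028*k + 5040)
(s_(k+1) − s_k) − t_k = 12*(-4*k**2 - 37*k - 81)/(k**7 + 28*k**6 + 322*k**5 + 1960*k**4 + 6769*k**3 + 13132*k**2 + 13068*k + 5040)

Invalid: residual \frac{12 \left(- 4 k^{2} - 37 k - 81\right)}{k^{7} + 28 k^{6} + 322 k^{5} + 1960 k^{4} + 6769 k^{3} + 13132 k^{2} + 13068 k + 5040} ≠ 0.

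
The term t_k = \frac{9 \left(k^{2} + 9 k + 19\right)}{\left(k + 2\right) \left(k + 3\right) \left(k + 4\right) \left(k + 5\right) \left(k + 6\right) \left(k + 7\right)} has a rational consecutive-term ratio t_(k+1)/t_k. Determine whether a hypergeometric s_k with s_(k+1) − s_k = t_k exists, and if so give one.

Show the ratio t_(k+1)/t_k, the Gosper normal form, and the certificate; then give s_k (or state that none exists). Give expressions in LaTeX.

Step 1: r(k) = (k + 2)*(9*k + (k + 1)**2 + 28)/((k + 8)*(k**2 + 9*k + 19)).
So A=k + 2 and B=k + 8, with C=k**2 + 9*k + 19.
Solve (k + 2)·f(k+1) − (k + 7)·f(k) = k**2 + 9*k + 19.
From deg A=1, deg B=1, deg C=2: d=5.
A polynomial solution: f(k) = k*(k + 3)*(k + 5)*(k**2 + 12*k + 44)/144.
R(k) = B(k−1)·f(k)/C(k) = k*(k + 3)*(k + 5)*(k + 7)*(k**2 + 12*k + 44)/(144*(k**2 + 9*k + 19)); s_k = R·t_k = k*(k**2 + 12*k + 44)/(16*(k**3 + 12*k**2 + 44*k + 48)).
Check: Δs_k = 9*(k**2 + 9*k + 19)/(k**6 + 27*k**5 + 295*k**4 + 1665*k**3 + 5104*k**2 + 8028*k + 5040). ✓

s_k = \frac{k \left(k^{2} + 12 k + 44\right)}{16 \left(k^{3} + 12 k^{2} + 44 k + 48\right)}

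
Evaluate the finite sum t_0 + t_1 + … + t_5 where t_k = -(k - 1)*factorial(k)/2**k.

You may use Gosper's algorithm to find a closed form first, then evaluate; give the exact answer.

Σ = -41/2

The ratio is k*(k + 1)/(2*(k - 1)).
Gosper form: A/B · C(k+1)/C(k) with A=k/2 + 1/2, B=1, C=k - 1.
Solve (k/2 + 1/2)·f(k+1) − (1)·f(k) = k - 1.
d = 0 from the (1,0,1) case.
Coefficient equations give f(k) = 2.
R(k) = B(k−1)·f(k)/C(k) = 2/(k - 1); s_k = R·t_k = -2**(1 - k)*factorial(k).
s_(k+1) − s_k = -(k - 1)*factorial(k)/2**k = t_k.
Σ_(k=0)^(5) t_k = s_(6) − s_(0) = -45/2 − (-2) = -41/2.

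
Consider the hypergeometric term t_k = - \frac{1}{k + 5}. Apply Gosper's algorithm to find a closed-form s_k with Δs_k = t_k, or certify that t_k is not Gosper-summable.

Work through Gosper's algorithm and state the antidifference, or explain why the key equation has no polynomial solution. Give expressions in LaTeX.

The ratio is (k + 5)/(k + 6).
Take A(k)=k + 5, B(k)=k + 6, C(k)=1.
Solve (k + 5)·f(k+1) − (k + 5)·f(k) = 1.
d = 0 from the (1,1,0) case.
Put f(k) = c0: A·f(k+1) − B(k−1)·f(k) − C = -1; need -1 = 0 — inconsistent ⇒ no f, not summable.

none (Gosper's algorithm certifies no s_k)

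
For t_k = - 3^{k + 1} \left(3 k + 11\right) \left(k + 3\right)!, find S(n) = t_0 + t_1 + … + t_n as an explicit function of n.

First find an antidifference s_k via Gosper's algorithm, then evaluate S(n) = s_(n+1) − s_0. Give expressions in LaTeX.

S(n) = - 9 \cdot 3^{n} \left(n + 4\right)! + 18

Step 1: r(k) = 3*(k + 4)*(3*k + 14)/(3*k + 11).
A = 3*k + 12, B = 1, C = k + 11/3.
Key eq: (3*k + 12)·f(k+1) = (1)·f(k) + (k + 11/3).
Degrees (1,0,1) ⇒ d ≤ 0.
A polynomial solution: f(k) = 1/3.
So s_k = (B(k−1)f/C)·t_k = (1/(3*k + 11))·t_k = -3**(k + 1)*factorial(k + 3).
s_(k+1) − s_k = -3**(k + 1)*(3*k + 11)*factorial(k + 3) = t_k.
Evaluate: s_(n+1) = -3**(n + 2)*factorial(n + 4); subtract s_(0) = -18 ⇒ S(n) = -9*3**n*factorial(n + 4) + 18.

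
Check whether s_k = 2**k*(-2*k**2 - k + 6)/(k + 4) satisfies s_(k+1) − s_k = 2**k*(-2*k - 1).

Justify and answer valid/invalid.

s_(k+1) = 2**(k + 1)*(-k - 2*(k + 1)**2 + 5)/(k + 5)
s_(k+1) − s_k = 2**k*(-2*k**3 - 15*k**2 - 35*k - 6)/(k**2 + 9*k + 20)
(s_(k+1) − s_k) − t_k = 2**(k + 1)*(2*k**2 + 7*k + 7)/(k**2 + 9*k + 20)

Invalid: residual 2**(k + 1)*(2*k**2 + 7*k + 7)/(k**2 + 9*k + 20) ≠ 0.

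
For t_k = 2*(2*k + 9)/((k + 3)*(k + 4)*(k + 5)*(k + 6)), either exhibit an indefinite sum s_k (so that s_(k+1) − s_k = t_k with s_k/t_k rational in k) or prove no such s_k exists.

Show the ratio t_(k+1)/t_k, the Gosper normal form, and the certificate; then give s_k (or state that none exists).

The ratio is (k + 3)*(2*k + 11)/((k + 7)*(2*k + 9)).
A = k + 3, B = k + 7, C = k + 9/2.
Key eq: (k + 3)·f(k+1) = (k + 6)·f(k) + (k + 9/2).
deg f ≤ 3 (via 1,1,1).
Solve for f: f(k) = k*(k + 4)*(k + 8)/30 (degree 3 ≤ 3).
Then R = B(k−1)f/C = k*(k + 4)*(k + 6)*(k + 8)/(15*(2*k + 9)), so s_k = R(k)·t_k = 2*k*(k + 8)/(15*(k**2 + 8*k + 15)).
s_(k+1) − s_k = 2*(2*k + 9)/(k**4 + 18*k**3 + 119*k**2 + 342*k + 360) = t_k.

s_k = 2*k*(k + 8)/(15*(k**2 + 8*k + 15))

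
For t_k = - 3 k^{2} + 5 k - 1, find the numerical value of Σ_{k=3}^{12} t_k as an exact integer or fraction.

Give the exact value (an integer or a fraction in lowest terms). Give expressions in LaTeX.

Step 1: r(k) = (3*k**2 + k - 1)/(3*k**2 - 5*k + 1).
So A=1 and B=1, with C=k**2 - 5*k/3 + 1/3.
Solve (1)·f(k+1) − (1)·f(k) = k**2 - 5*k/3 + 1/3.
Degrees (0,0,2) ⇒ d ≤ 3.
Solve for f: f(k) = k*(k - 2)**2/3 (degree 3 ≤ 3).
Get s_k = R·t_k = k*(-k**2 + 4*k - 4) with R(k) = B(k−1)f(k)/C(k) = k*(k - 2)**2/(3*k**2 - 5*k + 1).
s_(k+1) − s_k = -3*k**2 + 5*k - 1 = t_k.
Sum = s_(13) − s_(3); s_(13) = -1573, s_(3) = -3 ⇒ -1570.

Σ = -1570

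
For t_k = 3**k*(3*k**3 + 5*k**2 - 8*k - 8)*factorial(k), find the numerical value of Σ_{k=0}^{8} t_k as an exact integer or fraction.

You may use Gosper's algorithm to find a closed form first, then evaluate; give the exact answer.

Σ = 485694558724

Step 1: r(k) = 3*(3*k**4 + 17*k**3 + 25*k**2 + 3*k - 8)/(3*k**3 + 5*k**2 - 8*k - 8).
Gosper form: A/B · C(k+1)/C(k) with A=3*k + 3, B=1, C=k**3 + 5*k**2/3 - 8*k/3 - 8/3.
Key eq: (3*k + 3)·f(k+1) = (1)·f(k) + (k**3 + 5*k**2/3 - 8*k/3 - 8/3).
From deg A=1, deg B=0, deg C=3: d=2.
Coefficient equations give f(k) = (k**2 - k - 4)/3.
So s_k = (B(k−1)f/C)·t_k = ((k**2 - k - 4)/(3*k**3 + 5*k**2 - 8*k - 8))·t_k = 3**k*(k**2 - k - 4)*factorial(k).
s_(k+1) − s_k = 3**k*(3*k**3 + 5*k**2 - 8*k - 8)*factorial(k) = t_k.
Evaluate s at k=9 and k=0: 485694558720 and -4; difference 485694558724.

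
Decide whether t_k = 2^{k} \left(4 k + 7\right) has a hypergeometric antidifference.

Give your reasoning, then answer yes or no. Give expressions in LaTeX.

t_(k+1)/t_k = 2*(4*k + 11)/(4*k + 7).
Gosper form: A/B · C(k+1)/C(k) with A=2, B=1, C=k + 7/4.
Solve (2)·f(k+1) − (1)·f(k) = k + 7/4.
Bound: deg f ≤ 1.
Coefficient equations give f(k) = (4*k - 1)/4.
Certificate R = B(k−1)f/C = (4*k - 1)/(4*k + 7) gives s_k = 2**k*(4*k - 1).
Δs = 2**k*(4*k + 7), as required.

Yes. s_k = 2^{k} \left(4 k - 1\right).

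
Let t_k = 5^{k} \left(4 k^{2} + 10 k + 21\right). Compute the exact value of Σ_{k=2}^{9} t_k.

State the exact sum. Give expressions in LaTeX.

Σ = 1015624800

The ratio is 5*(4*k**2 + 18*k + 35)/(4*k**2 + 10*k + 21).
Factor: A=5; B=1; C=k**2 + 5*k/2 + 21/4.
Set up (5)·f(k+1) − (1)·f(k) − (k**2 + 5*k/2 + 21/4) = 0.
Bound: deg f ≤ 2.
Match coefficients ⇒ f(k) = (k**2 + 4)/4.
R(k) = B(k−1)·f(k)/C(k) = (k**2 + 4)/(4*k**2 + 10*k + 21); s_k = R·t_k = 5**k*(k**2 + 4).
Check: Δs_k = 5**k*(4*k**2 + 10*k + 21). ✓
Sum = s_(10) − s_(2); s_(10) = 1015625000, s_(2) = 200 ⇒ 1015624800.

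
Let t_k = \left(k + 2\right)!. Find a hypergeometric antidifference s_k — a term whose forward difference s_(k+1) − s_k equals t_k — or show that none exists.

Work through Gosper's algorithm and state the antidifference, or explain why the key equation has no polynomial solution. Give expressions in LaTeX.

not Gosper-summable; s_k does not exist

Step 1: r(k) = k + 3.
Gosper form: A/B · C(k+1)/C(k) with A=k + 3, B=1, C=1.
f must satisfy (k + 3)·f(k+1) − (1)·f(k) = 1.
Degrees (1,0,0) ⇒ d ≤ -1.
Negative degree bound (-1): no f exists, t_k not Gosper-summable.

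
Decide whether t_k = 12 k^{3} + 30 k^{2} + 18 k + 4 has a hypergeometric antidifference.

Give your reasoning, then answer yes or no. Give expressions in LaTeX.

t_(k+1)/t_k = (6*k**3 + 33*k**2 + 57*k + 32)/(6*k**3 + 15*k**2 + 9*k + 2).
A = 1, B = 1, C = k**3 + 5*k**2/2 + 3*k/2 + 1/3.
Solve (1)·f(k+1) − (1)·f(k) = k**3 + 5*k**2/2 + 3*k/2 + 1/3.
d = 4 from the (0,0,3) case.
Solve for f: f(k) = k**2*(3*k**2 + 4*k - 3)/12 (degree 4 ≤ 4).
Then R = B(k−1)f/C = k**2*(3*k**2 + 4*k - 3)/(2*(6*k**3 + 15*k**2 + 9*k + 2)), so s_k = R(k)·t_k = k**2*(3*k**2 + 4*k - 3).
s_(k+1) − s_k = 12*k**3 + 30*k**2 + 18*k + 4 = t_k.

Yes. s_k = k^{2} \left(3 k^{2} + 4 k - 3\right).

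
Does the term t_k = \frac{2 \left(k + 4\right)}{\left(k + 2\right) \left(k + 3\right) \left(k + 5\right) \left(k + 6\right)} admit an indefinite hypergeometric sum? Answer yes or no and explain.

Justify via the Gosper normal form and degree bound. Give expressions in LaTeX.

Ratio r(k) = (k + 2)*(k + 5)**2/((k + 4)**2*(k + 7)).
Factor: A=k + 2; B=k + 7; C=k**2 + 8*k + 16.
Solve (k + 2)·f(k+1) − (k + 6)·f(k) = k**2 + 8*k + 16.
d = 4 from the (1,1,2) case.
Solving with deg f ≤ 4: f(k) = k*(k + 3)*(k + 4)*(k + 7)/20.
Then R = B(k−1)f/C = k*(k + 3)*(k + 6)*(k + 7)/(20*(k + 4)), so s_k = R(k)·t_k = k*(k + 7)/(10*(k**2 + 7*k + 10)).
Verify: 2*(k + 4)/(k**4 + 16*k**3 + 91*k**2 + 216*k + 180) matches t_k.

Yes. s_k = \frac{k \left(k + 7\right)}{10 \left(k^{2} + 7 k + 10\right)}.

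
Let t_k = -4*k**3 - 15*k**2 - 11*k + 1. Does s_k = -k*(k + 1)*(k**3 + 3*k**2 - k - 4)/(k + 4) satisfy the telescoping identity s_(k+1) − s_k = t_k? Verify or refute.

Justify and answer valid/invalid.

Invalid: residual 3*(3*k**4 + 28*k**3 + 72*k**2 + 47*k - 4)/(k**2 + 9*k + 20) ≠ 0.

s_(k+1) = (k + 1)*(k + 2)*(k - (k + 1)**3 - 3*(k + 1)**2 + 5)/(k + 5)
s_(k+1) − s_k = 2*(-2*k**5 - 21*k**4 - 71*k**3 - 91*k**2 - 35*k + 4)/(k**2 + 9*k + 20)
(s_(k+1) − s_k) − t_k = 3*(3*k**4 + 28*k**3 + 72*k**2 + 47*k - 4)/(k**2 + 9*k + 20)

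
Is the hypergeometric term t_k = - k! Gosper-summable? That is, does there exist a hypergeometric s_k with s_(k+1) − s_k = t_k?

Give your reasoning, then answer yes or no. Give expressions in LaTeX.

The ratio is k + 1.
Gosper form: A/B · C(k+1)/C(k) with A=k + 1, B=1, C=1.
f must satisfy (k + 1)·f(k+1) − (1)·f(k) = 1.
deg f ≤ -1 (via 1,0,0).
Negative degree bound (-1): no f exists, t_k not Gosper-summable.

No — key equation has no polynomial f.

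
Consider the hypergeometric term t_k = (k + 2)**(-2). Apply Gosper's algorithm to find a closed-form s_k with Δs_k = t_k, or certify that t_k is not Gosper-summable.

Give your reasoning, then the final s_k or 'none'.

none (Gosper's algorithm certifies no s_k)

t_(k+1)/t_k = (k + 2)**2/(k + 3)**2.
So A=k**2 + 4*k + 4 and B=k**2 + 6*k + 9, with C=1.
Set up (k**2 + 4*k + 4)·f(k+1) − (k**2 + 4*k + 4)·f(k) − (1) = 0.
deg f ≤ 0 (via 2,2,0).
f = c0 ⇒ A·f(k+1) − B(k−1)·f(k) − C = -1. The system {-1 = 0} is inconsistent; no antidifference.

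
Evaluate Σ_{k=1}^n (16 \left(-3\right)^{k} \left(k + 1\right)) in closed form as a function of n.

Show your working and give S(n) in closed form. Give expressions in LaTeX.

S(n) = 12 \left(-3\right)^{n} n + 15 \left(-3\right)^{n} - 15

The ratio is 3*(-k - 2)/(k + 1).
Take A(k)=-3, B(k)=1, C(k)=k + 1.
Set up (-3)·f(k+1) − (1)·f(k) − (k + 1) = 0.
Degrees (0,0,1) ⇒ d ≤ 1.
Solving with deg f ≤ 1: f(k) = -(4*k + 1)/16.
So s_k = (B(k−1)f/C)·t_k = (-(4*k + 1)/(16*(k + 1)))·t_k = (-3)**k*(-4*k - 1).
Check: Δs_k = 16*(-3)**k*(k + 1). ✓
Evaluate: s_(n+1) = 3*(-3)**n*(4*n + 5); subtract s_(1) = 15 ⇒ S(n) = 12*(-3)**n*n + 15*(-3)**n - 15.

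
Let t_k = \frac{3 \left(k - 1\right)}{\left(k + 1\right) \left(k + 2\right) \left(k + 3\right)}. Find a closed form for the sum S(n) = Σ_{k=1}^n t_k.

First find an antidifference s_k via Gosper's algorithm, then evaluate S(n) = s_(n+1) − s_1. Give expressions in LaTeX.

Step 1: r(k) = k*(k + 1)/((k - 1)*(k + 4)).
Normal form (A,B,C) = (k + 1, k + 4, k - 1).
Solve (k + 1)·f(k+1) − (k + 3)·f(k) = k - 1.
Degrees (1,1,1) ⇒ d ≤ 2.
Solve for f: f(k) = -k (degree 1 ≤ 2).
Get s_k = R·t_k = -3*k/((k + 1)*(k + 2)) with R(k) = B(k−1)f(k)/C(k) = -k*(k + 3)/(k - 1).
Δs = 3*(k - 1)/(k**3 + 6*k**2 + 11*k + 6), as required.
Evaluate: s_(n+1) = 3*(-n - 1)/(n**2 + 5*n + 6); subtract s_(1) = -1/2 ⇒ S(n) = n*(n - 1)/(2*(n**2 + 5*n + 6)).

S(n) = \frac{n \left(n - 1\right)}{2 \left(n^{2} + 5 n + 6\right)}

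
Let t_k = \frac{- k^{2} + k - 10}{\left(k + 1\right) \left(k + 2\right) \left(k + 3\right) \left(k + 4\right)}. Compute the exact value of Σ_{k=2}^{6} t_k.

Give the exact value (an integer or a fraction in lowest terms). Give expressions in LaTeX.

r(k) = (k + 1)*(-k + (k + 1)**2 + 9)/((k + 5)*(k**2 - k + 10)) after simplifying.
So A=k + 1 and B=k + 5, with C=k**2 - k + 10.
Solve (k + 1)·f(k+1) − (k + 4)·f(k) = k**2 - k + 10.
From deg A=1, deg B=1, deg C=2: d=3.
Match coefficients ⇒ f(k) = k*(2*k**2 + 9*k + 19)/3.
Certificate R = B(k−1)f/C = k*(k + 4)*(2*k**2 + 9*k + 19)/(3*(k**2 - k + 10)) gives s_k = k*(-2*k**2 - 9*k - 19)/(3*(k + 1)*(k + 2)*(k + 3)).
Δs = (-k**2 + k - 10)/(k**4 + 10*k**3 + 35*k**2 + 50*k + 24), as required.
Σ_(k=2)^(6) t_k = s_(7) − s_(2) = -7/12 − (-1/2) = -1/12.

Σ = -1/12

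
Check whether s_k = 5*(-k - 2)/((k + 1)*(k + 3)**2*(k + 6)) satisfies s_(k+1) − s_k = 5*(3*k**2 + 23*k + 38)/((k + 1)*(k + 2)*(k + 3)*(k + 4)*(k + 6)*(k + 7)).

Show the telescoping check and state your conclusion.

Invalid: residual 5*(-4*k**3 - 45*k**2 - 157*k - 170)/(k**8 + 30*k**7 + 380*k**6 + 2650*k**5 + 11103*k**4 + 28520*k**3 + 43620*k**2 + 36000*k + 12096) ≠ 0.

s_(k+1) = 5*(-k - 3)/((k + 2)*(k + 4)**2*(k + 7))
s_(k+1) − s_k = 5*(-(k + 1)*(k + 3)**3*(k + 6) + (k + 2)**2*(k + 4)**2*(k + 7))/((k + 1)*(k + 2)*(k + 3)**2*(k + 4)**2*(k + 6)*(k + 7))
(s_(k+1) − s_k) − t_k = 5*(-4*k**3 - 45*k**2 - 157*k - 170)/(k**8 + 30*k**7 + 380*k**6 + 2650*k**5 + 11103*k**4 + 28520*k**3 + 43620*k**2 + 36000*k + 12096)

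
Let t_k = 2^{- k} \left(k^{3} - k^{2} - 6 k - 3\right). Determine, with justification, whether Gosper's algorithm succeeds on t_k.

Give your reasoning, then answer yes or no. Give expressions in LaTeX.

Yes. s_k = 2^{1 - k} \left(- k^{3} - 2 k^{2} - k - 1\right).

Ratio r(k) = (k**3 + 2*k**2 - 5*k - 9)/(2*(k**3 - k**2 - 6*k - 3)).
Normal form (A,B,C) = (1/2, 1, k**3 - k**2 - 6*k - 3).
f must satisfy (1/2)·f(k+1) − (1)·f(k) = k**3 - k**2 - 6*k - 3.
deg f ≤ 3 (via 0,0,3).
A polynomial solution: f(k) = -2*(k**3 + 2*k**2 + k + 1).
Then R = B(k−1)f/C = -2*(k**3 + 2*k**2 + k + 1)/(k**3 - k**2 - 6*k - 3), so s_k = R(k)·t_k = 2**(1 - k)*(-k**3 - 2*k**2 - k - 1).
Check: Δs_k = (k**3 - k**2 - 6*k - 3)/2**k. ✓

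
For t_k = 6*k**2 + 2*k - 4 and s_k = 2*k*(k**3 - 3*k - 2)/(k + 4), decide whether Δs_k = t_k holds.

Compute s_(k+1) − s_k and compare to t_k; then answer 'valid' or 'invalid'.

Invalid: residual 12*(-k**3 - 7*k**2 - 2*k + 4)/(k**2 + 9*k + 20) ≠ 0.

s_(k+1) = -2*(k + 1)*(3*k - (k + 1)**3 + 5)/(k + 5)
s_(k+1) − s_k = 2*(3*k**4 + 22*k**3 + 25*k**2 - 10*k - 16)/(k**2 + 9*k + 20)
(s_(k+1) − s_k) − t_k = 12*(-k**3 - 7*k**2 - 2*k + 4)/(k**2 + 9*k + 20)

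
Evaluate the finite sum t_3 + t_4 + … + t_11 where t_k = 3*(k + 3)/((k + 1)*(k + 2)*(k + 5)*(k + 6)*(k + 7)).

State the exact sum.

Compute t_(k+1)/t_k: get (k + 1)*(k + 4)*(k + 5)/((k + 3)**2*(k + 8)).
Factor: A=k + 1; B=k + 8; C=k**3 + 10*k**2 + 33*k + 36.
Set up (k + 1)·f(k+1) − (k + 7)·f(k) − (k**3 + 10*k**2 + 33*k + 36) = 0.
Degrees (1,1,3) ⇒ d ≤ 6.
Coefficient equations give f(k) = k*(k + 2)*(k + 3)*(k + 4)*(k**2 + 12*k + 41)/90.
Then R = B(k−1)f/C = k*(k + 2)*(k + 7)*(k**2 + 12*k + 41)/(90*(k + 3)), so s_k = R(k)·t_k = k*(k**2 + 12*k + 41)/(30*(k**3 + 12*k**2 + 41*k + 30)).
Check: Δs_k = 3*(k + 3)/(k**5 + 21*k**4 + 163*k**3 + 567*k**2 + 844*k + 420). ✓
Sum = s_(12) − s_(3); s_(12) = 329/9945, s_(3) = 43/1440 ⇒ 205/63648.

Σ = 205/63648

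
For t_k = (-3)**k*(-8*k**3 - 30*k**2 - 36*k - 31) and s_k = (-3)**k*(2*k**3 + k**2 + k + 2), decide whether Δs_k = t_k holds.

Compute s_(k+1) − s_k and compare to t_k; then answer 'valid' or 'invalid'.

Invalid: residual (-3)**k*(8*k**2 + 8*k + 11) ≠ 0.

s_(k+1) = (-3)**(k + 1)*(k + 2*(k + 1)**3 + (k + 1)**2 + 3)
s_(k+1) − s_k = (-3)**k*(-8*k**3 - 22*k**2 - 28*k - 20)
(s_(k+1) − s_k) − t_k = (-3)**k*(8*k**2 + 8*k + 11)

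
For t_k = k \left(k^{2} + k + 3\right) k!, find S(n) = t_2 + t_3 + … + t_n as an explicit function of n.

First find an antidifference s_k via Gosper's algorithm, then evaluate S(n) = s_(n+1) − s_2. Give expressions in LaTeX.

S(n) = n^{3} n! + 2 n^{2} n! + 2 n n! + n! - 6

r(k) = (k + 1)**2*(k + (k + 1)**2 + 4)/(k*(k**2 + k + 3)) after simplifying.
A = k + 1, B = 1, C = k**3 + k**2 + 3*k.
Solve (k + 1)·f(k+1) − (1)·f(k) = k**3 + k**2 + 3*k.
Degrees (1,0,3) ⇒ d ≤ 2.
Match coefficients ⇒ f(k) = k**2 - k + 1.
Certificate R = B(k−1)f/C = (k**2 - k + 1)/(k*(k**2 + k + 3)) gives s_k = (k**2 - k + 1)*factorial(k).
s_(k+1) − s_k = k*(k**2 + k + 3)*factorial(k) = t_k.
Telescope: S(n) = s_(n+1) − s_(2) = (n**2 + n + 1)*factorial(n + 1) − (6) = n**3*factorial(n) + 2*n**2*factorial(n) + 2*n*factorial(n) + factorial(n) - 6.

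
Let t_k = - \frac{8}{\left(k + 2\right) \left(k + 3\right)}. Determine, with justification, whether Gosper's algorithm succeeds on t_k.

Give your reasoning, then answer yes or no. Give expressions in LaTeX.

t_(k+1)/t_k = (k + 2)/(k + 4).
A = k + 2, B = k + 4, C = 1.
f must satisfy (k + 2)·f(k+1) − (k + 3)·f(k) = 1.
From deg A=1, deg B=1, deg C=0: d=1.
Coefficient equations give f(k) = k/2.
Then R = B(k−1)f/C = k*(k + 3)/2, so s_k = R(k)·t_k = -4*k/(k + 2).
Δs = -8/(k**2 + 5*k + 6), as required.

Yes. s_k = - \frac{4 k}{k + 2}.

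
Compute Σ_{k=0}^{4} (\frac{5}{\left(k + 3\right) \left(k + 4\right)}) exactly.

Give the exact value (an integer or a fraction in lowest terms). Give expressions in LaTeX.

Σ = 25/24

t_(k+1)/t_k = (k + 3)/(k + 5).
So A=k + 3 and B=k + 5, with C=1.
Set up (k + 3)·f(k+1) − (k + 4)·f(k) − (1) = 0.
Degrees (1,1,0) ⇒ d ≤ 1.
A polynomial solution: f(k) = k/3.
Certificate R = B(k−1)f/C = k*(k + 4)/3 gives s_k = 5*k/(3*(k + 3)).
s_(k+1) − s_k = 5/(k**2 + 7*k + 12) = t_k.
Evaluate s at k=5 and k=0: 25/24 and 0; difference 25/24.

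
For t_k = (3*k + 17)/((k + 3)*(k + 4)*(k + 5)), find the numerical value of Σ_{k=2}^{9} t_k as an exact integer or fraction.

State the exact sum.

The ratio is (k + 3)*(3*k + 20)/((k + 6)*(3*k + 17)).
Gosper form: A/B · C(k+1)/C(k) with A=k + 3, B=k + 6, C=k + 17/3.
Set up (k + 3)·f(k+1) − (k + 5)·f(k) − (k + 17/3) = 0.
From deg A=1, deg B=1, deg C=1: d=2.
Solving with deg f ≤ 2: f(k) = k*(13*k + 55)/36.
Get s_k = R·t_k = k*(13*k + 55)/(12*(k + 3)*(k + 4)) with R(k) = B(k−1)f(k)/C(k) = k*(k + 5)*(13*k + 55)/(12*(3*k + 17)).
s_(k+1) − s_k = (3*k + 17)/(k**3 + 12*k**2 + 47*k + 60) = t_k.
Telescoping: Σ = s_(10) − s_(2) = 925/1092 − (9/20) = 542/1365.

Σ = 542/1365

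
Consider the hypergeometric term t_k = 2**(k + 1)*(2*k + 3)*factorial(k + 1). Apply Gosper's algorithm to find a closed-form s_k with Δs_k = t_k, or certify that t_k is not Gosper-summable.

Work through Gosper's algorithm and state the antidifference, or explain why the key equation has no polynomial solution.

s_k = 2**(k + 1)*factorial(k + 1)

Compute t_(k+1)/t_k: get 2*(k + 2)*(2*k + 5)/(2*k + 3).
Gosper form: A/B · C(k+1)/C(k) with A=2*k + 4, B=1, C=k + 3/2.
Set up (2*k + 4)·f(k+1) − (1)·f(k) − (k + 3/2) = 0.
From deg A=1, deg B=0, deg C=1: d=0.
A polynomial solution: f(k) = 1/2.
Certificate R = B(k−1)f/C = 1/(2*k + 3) gives s_k = 2**(k + 1)*factorial(k + 1).
Verify: 2**(k + 1)*(2*k + 3)*factorial(k + 1) matches t_k.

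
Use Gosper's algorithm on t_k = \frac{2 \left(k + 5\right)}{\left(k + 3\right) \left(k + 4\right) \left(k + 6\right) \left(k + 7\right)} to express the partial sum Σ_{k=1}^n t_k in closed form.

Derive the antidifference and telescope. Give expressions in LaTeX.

S(n) = \frac{n \left(n + 11\right)}{28 \left(n^{2} + 11 n + 28\right)}

r(k) = (k + 3)*(k + 6)**2/((k + 5)**2*(k + 8)) after simplifying.
So A=k + 3 and B=k + 8, with C=k**2 + 10*k + 25.
Need (k + 3)·f(k+1) − (k + 7)·f(k) = k**2 + 10*k + 25.
d = 4 from the (1,1,2) case.
A polynomial solution: f(k) = k*(k + 4)*(k + 5)*(k + 9)/36.
Then R = B(k−1)f/C = k*(k + 4)*(k + 7)*(k + 9)/(36*(k + 5)), so s_k = R(k)·t_k = k*(k + 9)/(18*(k**2 + 9*k + 18)).
Verify: 2*(k + 5)/(k**4 + 20*k**3 + 145*k**2 + 450*k + 504) matches t_k.
Evaluate: s_(n+1) = (n**2 + 11*n + 10)/(18*(n**2 + 11*n + 28)); subtract s_(1) = 5/252 ⇒ S(n) = n*(n + 11)/(28*(n**2 + 11*n + 28)).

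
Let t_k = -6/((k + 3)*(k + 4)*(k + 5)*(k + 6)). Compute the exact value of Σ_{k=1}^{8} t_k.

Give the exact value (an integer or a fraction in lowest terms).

Σ = -43/2730

The ratio is (k + 3)/(k + 7).
A = k + 3, B = k + 7, C = 1.
Set up (k + 3)·f(k+1) − (k + 6)·f(k) − (1) = 0.
Bound: deg f ≤ 3.
A polynomial solution: f(k) = k*(k**2 + 12*k + 47)/180.
So s_k = (B(k−1)f/C)·t_k = (k*(k + 6)*(k**2 + 12*k + 47)/180)·t_k = k*(-k**2 - 12*k - 47)/(30*(k + 3)*(k + 4)*(k + 5)).
Δs = -6/(k**4 + 18*k**3 + 119*k**2 + 342*k + 360), as required.
Sum = s_(9) − s_(1); s_(9) = -59/1820, s_(1) = -1/60 ⇒ -43/2730.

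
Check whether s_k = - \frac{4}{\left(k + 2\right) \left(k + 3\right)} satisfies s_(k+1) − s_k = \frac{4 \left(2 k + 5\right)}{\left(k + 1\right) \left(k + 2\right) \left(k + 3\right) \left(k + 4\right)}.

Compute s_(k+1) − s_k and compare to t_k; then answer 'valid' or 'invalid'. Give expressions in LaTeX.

Invalid: residual - \frac{12}{k^{4} + 10 k^{3} + 35 k^{2} + 50 k + 24} ≠ 0.

s_(k+1) = -4/((k + 3)*(k + 4))
s_(k+1) − s_k = 8/(k**3 + 9*k**2 + 26*k + 24)
(s_(k+1) − s_k) − t_k = -12/(k**4 + 10*k**3 + 35*k**2 + 50*k + 24)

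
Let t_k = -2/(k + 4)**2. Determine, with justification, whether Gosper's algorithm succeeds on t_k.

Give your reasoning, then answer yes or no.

No — t_k has no hypergeometric antidifference.

Ratio r(k) = (k + 4)**2/(k + 5)**2.
Gosper form: A/B · C(k+1)/C(k) with A=k**2 + 8*k + 16, B=k**2 + 10*k + 25, C=1.
Solve (k**2 + 8*k + 16)·f(k+1) − (k**2 + 8*k + 16)·f(k) = 1.
deg f ≤ 0 (via 2,2,0).
f = c0 ⇒ A·f(k+1) − B(k−1)·f(k) − C = -1. The system {-1 = 0} is inconsistent; no antidifference.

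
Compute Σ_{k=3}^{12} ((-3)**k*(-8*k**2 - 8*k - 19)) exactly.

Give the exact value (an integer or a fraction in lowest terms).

Σ = -524531754

The ratio is 3*(-8*k**2 - 24*k - 35)/(8*k**2 + 8*k + 19).
Gosper form: A/B · C(k+1)/C(k) with A=-3, B=1, C=k**2 + k + 19/8.
Solve (-3)·f(k+1) − (1)·f(k) = k**2 + k + 19/8.
Bound: deg f ≤ 2.
Solve for f: f(k) = -(2*k**2 - k + 4)/8 (degree 2 ≤ 2).
Certificate R = B(k−1)f/C = -(2*k**2 - k + 4)/(8*k**2 + 8*k + 19) gives s_k = (-3)**k*(2*k**2 - k + 4).
s_(k+1) − s_k = (-3)**k*(-8*k**2 - 8*k - 19) = t_k.
Σ_(k=3)^(12) t_k = s_(13) − s_(3) = -524532267 − (-513) = -524531754.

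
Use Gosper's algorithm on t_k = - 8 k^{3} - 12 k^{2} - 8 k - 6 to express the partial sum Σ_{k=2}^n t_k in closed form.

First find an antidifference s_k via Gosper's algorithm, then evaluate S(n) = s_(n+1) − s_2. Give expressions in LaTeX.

Step 1: r(k) = (4*k**3 + 18*k**2 + 28*k + 17)/(4*k**3 + 6*k**2 + 4*k + 3).
So A=1 and B=1, with C=k**3 + 3*k**2/2 + k + 3/4.
f must satisfy (1)·f(k+1) − (1)·f(k) = k**3 + 3*k**2/2 + k + 3/4.
Bound: deg f ≤ 4.
Solving with deg f ≤ 4: f(k) = k*(k**3 + 2)/4.
R(k) = B(k−1)·f(k)/C(k) = k*(k**3 + 2)/(4*k**3 + 6*k**2 + 4*k + 3); s_k = R·t_k = 2*k*(-k**3 - 2).
s_(k+1) − s_k = -8*k**3 - 12*k**2 - 8*k - 6 = t_k.
Σ_(k=2)^n t_k = s_(n+1) − s_(2) = (-2*n**4 - 8*n**3 - 12*n**2 - 12*n - 6) − (-40), i.e. -2*n**4 - 8*n**3 - 12*n**2 - 12*n + 34.

S(n) = - 2 n^{4} - 8 n^{3} - 12 n^{2} - 12 n + 34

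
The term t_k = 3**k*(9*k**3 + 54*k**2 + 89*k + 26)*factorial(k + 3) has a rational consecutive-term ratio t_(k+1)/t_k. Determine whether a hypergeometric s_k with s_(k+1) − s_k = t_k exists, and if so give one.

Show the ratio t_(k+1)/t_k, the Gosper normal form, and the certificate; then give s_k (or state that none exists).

s_k = 3**k*(k + 1)*(3*k - 2)*factorial(k + 3)

t_(k+1)/t_k = 3*(9*k**4 + 117*k**3 + 548*k**2 + 1074*k + 712)/(9*k**3 + 54*k**2 + 89*k + 26).
A = 3*k + 12, B = 1, C = k**3 + 6*k**2 + 89*k/9 + 26/9.
Set up (3*k + 12)·f(k+1) − (1)·f(k) − (k**3 + 6*k**2 + 89*k/9 + 26/9) = 0.
Bound: deg f ≤ 2.
Solve for f: f(k) = (k + 1)*(3*k - 2)/9 (degree 2 ≤ 2).
R(k) = B(k−1)·f(k)/C(k) = (k + 1)*(3*k - 2)/(9*k**3 + 54*k**2 + 89*k + 26); s_k = R·t_k = 3**k*(k + 1)*(3*k - 2)*factorial(k + 3).
Verify: 3**k*(9*k**3 + 54*k**2 + 89*k + 26)*factorial(k + 3) matches t_k.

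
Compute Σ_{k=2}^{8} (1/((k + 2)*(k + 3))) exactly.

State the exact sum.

The ratio is (k + 2)/(k + 4).
A = k + 2, B = k + 4, C = 1.
f must satisfy (k + 2)·f(k+1) − (k + 3)·f(k) = 1.
deg f ≤ 1 (via 1,1,0).
Match coefficients ⇒ f(k) = k/2.
Get s_k = R·t_k = k/(2*(k + 2)) with R(k) = B(k−1)f(k)/C(k) = k*(k + 3)/2.
Verify: 1/(k**2 + 5*k + 6) matches t_k.
Sum = s_(9) − s_(2); s_(9) = 9/22, s_(2) = 1/4 ⇒ 7/44.

Σ = 7/44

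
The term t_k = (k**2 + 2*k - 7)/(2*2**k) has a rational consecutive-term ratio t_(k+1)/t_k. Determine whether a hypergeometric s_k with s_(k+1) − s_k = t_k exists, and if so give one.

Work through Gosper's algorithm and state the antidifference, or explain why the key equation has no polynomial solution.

r(k) = (k**2 + 4*k - 4)/(2*(k**2 + 2*k - 7)) after simplifying.
Take A(k)=1/2, B(k)=1, C(k)=k**2 + 2*k - 7.
f must satisfy (1/2)·f(k+1) − (1)·f(k) = k**2 + 2*k - 7.
deg f ≤ 2 (via 0,0,2).
Solve for f: f(k) = -2*(k**2 + 4*k - 2) (degree 2 ≤ 2).
Get s_k = R·t_k = (-k**2 - 4*k + 2)/2**k with R(k) = B(k−1)f(k)/C(k) = -2*(k**2 + 4*k - 2)/(k**2 + 2*k - 7).
Δs = (k**2 + 2*k - 7)/(2*2**k), as required.

s_k = (-k**2 - 4*k + 2)/2**k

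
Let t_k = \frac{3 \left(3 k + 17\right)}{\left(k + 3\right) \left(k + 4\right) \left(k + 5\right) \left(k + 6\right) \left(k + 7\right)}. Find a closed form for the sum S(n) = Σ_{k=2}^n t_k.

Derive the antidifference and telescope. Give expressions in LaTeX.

S(n) = \frac{n^{3} + 16 n^{2} + 83 n - 100}{80 \left(n^{3} + 16 n^{2} + 83 n + 140\right)}

Step 1: r(k) = (k + 3)*(3*k + 20)/((k + 8)*(3*k + 17)).
A = k + 3, B = k + 8, C = k + 17/3.
Need (k + 3)·f(k+1) − (k + 7)·f(k) = k + 17/3.
d = 4 from the (1,1,1) case.
Coefficient equations give f(k) = k*(k + 5)*(k**2 + 13*k + 54)/216.
Then R = B(k−1)f/C = k*(k + 5)*(k + 7)*(k**2 + 13*k + 54)/(72*(3*k + 17)), so s_k = R(k)·t_k = k*(k**2 + 13*k + 54)/(24*(k**3 + 13*k**2 + 54*k + 72)).
Check: Δs_k = 3*(3*k + 17)/(k**5 + 25*k**4 + 245*k**3 + 1175*k**2 + 2754*k + 2520). ✓
Evaluate: s_(n+1) = (n**3 + 16*n**2 + 83*n + 68)/(24*(n**3 + 16*n**2 + 83*n + 140)); subtract s_(2) = 7/240 ⇒ S(n) = (n**3 + 16*n**2 + 83*n - 100)/(80*(n**3 + 16*n**2 + 83*n + 140)).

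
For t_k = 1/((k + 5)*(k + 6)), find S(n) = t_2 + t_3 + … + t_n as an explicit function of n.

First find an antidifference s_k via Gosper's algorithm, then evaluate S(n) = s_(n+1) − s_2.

S(n) = (n - 1)/(7*(n + 6))

Compute t_(k+1)/t_k: get (k + 5)/(k + 7).
Gosper form: A/B · C(k+1)/C(k) with A=k + 5, B=k + 7, C=1.
Key eq: (k + 5)·f(k+1) = (k + 6)·f(k) + (1).
Degrees (1,1,0) ⇒ d ≤ 1.
Match coefficients ⇒ f(k) = k/5.
Get s_k = R·t_k = k/(5*(k + 5)) with R(k) = B(k−1)f(k)/C(k) = k*(k + 6)/5.
s_(k+1) − s_k = 1/(k**2 + 11*k + 30) = t_k.
Telescope: S(n) = s_(n+1) − s_(2) = (n + 1)/(5*(n + 6)) − (2/35) = (n - 1)/(7*(n + 6)).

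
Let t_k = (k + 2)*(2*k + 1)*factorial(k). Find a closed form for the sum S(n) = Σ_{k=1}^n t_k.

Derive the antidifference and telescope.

S(n) = 2*n**2*factorial(n) + 7*n*factorial(n) + 5*factorial(n) - 5

Step 1: r(k) = (k + 1)*(k + 3)*(2*k + 3)/((k + 2)*(2*k + 1)).
Factor: A=k + 1; B=1; C=k**2 + 5*k/2 + 1.
Solve (k + 1)·f(k+1) − (1)·f(k) = k**2 + 5*k/2 + 1.
From deg A=1, deg B=0, deg C=2: d=1.
Solving with deg f ≤ 1: f(k) = (2*k + 3)/2.
Get s_k = R·t_k = (2*k + 3)*factorial(k) with R(k) = B(k−1)f(k)/C(k) = (2*k + 3)/((k + 2)*(2*k + 1)).
s_(k+1) − s_k = (k + 2)*(2*k + 1)*factorial(k) = t_k.
Telescope: S(n) = s_(n+1) − s_(1) = (2*n + 5)*factorial(n + 1) − (5) = 2*n**2*factorial(n) + 7*n*factorial(n) + 5*factorial(n) - 5.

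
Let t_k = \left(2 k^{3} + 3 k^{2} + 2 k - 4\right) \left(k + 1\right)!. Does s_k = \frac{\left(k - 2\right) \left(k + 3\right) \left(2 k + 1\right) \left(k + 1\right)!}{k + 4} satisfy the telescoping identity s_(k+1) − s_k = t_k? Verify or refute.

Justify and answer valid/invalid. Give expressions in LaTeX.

s_(k+1) = (k - 1)*(k + 4)*(2*k + 3)*factorial(k + 2)/(k + 5)
s_(k+1) − s_k = (2*k**5 + 19*k**4 + 58*k**3 + 62*k**2 - 3*k - 66)*factorial(k + 1)/((k + 4)*(k + 5))
(s_(k+1) − s_k) − t_k = -(2*k**4 + 11*k**3 + 12*k**2 + 7*k - 14)*factorial(k + 1)/((k + 4)*(k + 5))

Invalid: residual - \frac{\left(2 k^{4} + 11 k^{3} + 12 k^{2} + 7 k - 14\right) \left(k + 1\right)!}{\left(k + 4\right) \left(k + 5\right)} ≠ 0.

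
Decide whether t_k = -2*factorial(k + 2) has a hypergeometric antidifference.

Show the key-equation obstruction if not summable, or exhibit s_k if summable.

No — negative degree bound, so no certificate f.

The ratio is k + 3.
Factor: A=k + 3; B=1; C=1.
Set up (k + 3)·f(k+1) − (1)·f(k) − (1) = 0.
Degrees (1,0,0) ⇒ d ≤ -1.
Negative degree bound (-1): no f exists, t_k not Gosper-summable.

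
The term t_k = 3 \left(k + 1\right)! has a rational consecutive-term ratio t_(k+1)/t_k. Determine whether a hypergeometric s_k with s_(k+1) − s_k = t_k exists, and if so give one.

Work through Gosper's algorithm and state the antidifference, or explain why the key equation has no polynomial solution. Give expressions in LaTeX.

t_(k+1)/t_k = k + 2.
Take A(k)=k + 2, B(k)=1, C(k)=1.
Key eq: (k + 2)·f(k+1) = (1)·f(k) + (1).
Degrees (1,0,0) ⇒ d ≤ -1.
deg f ≤ -1 is impossible — no certificate.

none (Gosper's algorithm certifies no s_k)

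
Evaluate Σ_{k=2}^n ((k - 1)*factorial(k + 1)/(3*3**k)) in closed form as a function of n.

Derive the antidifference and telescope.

r(k) = k*(k + 2)/(3*(k - 1)) after simplifying.
A = k/3 + 2/3, B = 1, C = k - 1.
Set up (k/3 + 2/3)·f(k+1) − (1)·f(k) − (k - 1) = 0.
d = 0 from the (1,0,1) case.
A polynomial solution: f(k) = 3.
R(k) = B(k−1)·f(k)/C(k) = 3/(k - 1); s_k = R·t_k = factorial(k + 1)/3**k.
s_(k+1) − s_k = (k - 1)*factorial(k + 1)/(3*3**k) = t_k.
Σ_(k=2)^n t_k = s_(n+1) − s_(2) = (3**(-n - 1)*factorial(n + 2)) − (2/3), i.e. -2/3 + factorial(n + 2)/(3*3**n).

S(n) = -2/3 + factorial(n + 2)/(3*3**n)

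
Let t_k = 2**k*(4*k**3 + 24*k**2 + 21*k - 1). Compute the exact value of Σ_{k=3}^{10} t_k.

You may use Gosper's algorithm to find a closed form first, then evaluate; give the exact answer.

Ratio r(k) = 2*(4*k**3 + 36*k**2 + 81*k + 48)/(4*k**3 + 24*k**2 + 21*k - 1).
So A=2 and B=1, with C=k**3 + 6*k**2 + 21*k/4 - 1/4.
f must satisfy (2)·f(k+1) − (1)·f(k) = k**3 + 6*k**2 + 21*k/4 - 1/4.
Bound: deg f ≤ 3.
A polynomial solution: f(k) = (4*k**3 - 3*k - 3)/4.
R(k) = B(k−1)·f(k)/C(k) = (4*k**3 - 3*k - 3)/(4*k**3 + 24*k**2 + 21*k - 1); s_k = R·t_k = 2**k*(4*k**3 - 3*k - 3).
Δs = 2**k*(4*k**3 + 24*k**2 + 21*k - 1), as required.
Telescoping: Σ = s_(11) − s_(3) = 10829824 − (768) = 10829056.

Σ = 10829056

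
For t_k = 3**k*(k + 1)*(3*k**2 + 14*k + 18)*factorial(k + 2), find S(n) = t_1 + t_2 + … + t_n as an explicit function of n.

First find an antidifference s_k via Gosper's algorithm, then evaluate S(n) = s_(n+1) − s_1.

S(n) = 3*3**n*n**2*factorial(n + 3) + 9*3**n*n*factorial(n + 3) + 6*3**n*factorial(n + 3) - 36

Step 1: r(k) = 3*(k + 2)*(k + 3)*(14*k + 3*(k + 1)**2 + 32)/((k + 1)*(3*k**2 + 14*k + 18)).
Factor: A=3*k + 9; B=1; C=k**3 + 17*k**2/3 + 32*k/3 + 6.
Need (3*k + 9)·f(k+1) − (1)·f(k) = k**3 + 17*k**2/3 + 32*k/3 + 6.
Degrees (1,0,3) ⇒ d ≤ 2.
Solving with deg f ≤ 2: f(k) = k*(k + 1)/3.
Then R = B(k−1)f/C = k/(3*k**2 + 14*k + 18), so s_k = R(k)·t_k = 3**k*k*(k + 1)*factorial(k + 2).
s_(k+1) − s_k = 3**k*(k + 1)*(3*k**2 + 14*k + 18)*factorial(k + 2) = t_k.
s_(n+1) = 3**(n + 1)*(n + 1)*(n + 2)*factorial(n + 3) and s_(1) = 36, so S(n) = 3*3**n*n**2*factorial(n + 3) + 9*3**n*n*factorial(n + 3) + 6*3**n*factorial(n + 3) - 36.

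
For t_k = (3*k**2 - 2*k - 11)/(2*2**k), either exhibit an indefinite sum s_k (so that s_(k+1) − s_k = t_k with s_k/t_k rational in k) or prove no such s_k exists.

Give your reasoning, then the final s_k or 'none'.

s_k = (-3*k**2 - 4*k + 4)/2**k

The ratio is (3*k**2 + 4*k - 10)/(2*(3*k**2 - 2*k - 11)).
Gosper form: A/B · C(k+1)/C(k) with A=1/2, B=1, C=k**2 - 2*k/3 - 11/3.
Solve (1/2)·f(k+1) − (1)·f(k) = k**2 - 2*k/3 - 11/3.
From deg A=0, deg B=0, deg C=2: d=2.
A polynomial solution: f(k) = -2*(k + 2)*(3*k - 2)/3.
So s_k = (B(k−1)f/C)·t_k = (-2*(k + 2)*(3*k - 2)/(3*k**2 - 2*k - 11))·t_k = (-3*k**2 - 4*k + 4)/2**k.
s_(k+1) − s_k = (3*k**2 - 2*k - 11)/(2*2**k) = t_k.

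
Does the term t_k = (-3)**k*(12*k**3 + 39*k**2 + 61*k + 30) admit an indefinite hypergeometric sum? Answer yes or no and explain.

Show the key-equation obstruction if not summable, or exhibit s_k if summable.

Step 1: r(k) = 3*(-12*k**3 - 75*k**2 - 175*k - 142)/(12*k**3 + 39*k**2 + 61*k + 30).
Take A(k)=-3, B(k)=1, C(k)=k**3 + 13*k**2/4 + 61*k/12 + 5/2.
Need (-3)·f(k+1) − (1)·f(k) = k**3 + 13*k**2/4 + 61*k/12 + 5/2.
deg f ≤ 3 (via 0,0,3).
A polynomial solution: f(k) = -k*(3*k**2 + 3*k + 4)/12.
So s_k = (B(k−1)f/C)·t_k = (-k*(3*k**2 + 3*k + 4)/(12*k**3 + 39*k**2 + 61*k + 30))·t_k = (-3)**k*k*(-3*k**2 - 3*k - 4).
Verify: (-3)**k*(12*k**3 + 39*k**2 + 61*k + 30) matches t_k.

Yes. s_k = (-3)**k*k*(-3*k**2 - 3*k - 4).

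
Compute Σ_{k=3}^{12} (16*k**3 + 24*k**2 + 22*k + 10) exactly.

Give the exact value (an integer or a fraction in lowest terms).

Σ = 114430

Ratio r(k) = (8*k**3 + 36*k**2 + 59*k + 36)/(8*k**3 + 12*k**2 + 11*k + 5).
Normal form (A,B,C) = (1, 1, k**3 + 3*k**2/2 + 11*k/8 + 5/8).
Need (1)·f(k+1) − (1)·f(k) = k**3 + 3*k**2/2 + 11*k/8 + 5/8.
Degrees (0,0,3) ⇒ d ≤ 4.
A polynomial solution: f(k) = k*(4*k**3 + 3*k + 3)/16.
R(k) = B(k−1)·f(k)/C(k) = k*(4*k**3 + 3*k + 3)/(2*(8*k**3 + 12*k**2 + 11*k + 5)); s_k = R·t_k = k*(4*k**3 + 3*k + 3).
Verify: 16*k**3 + 24*k**2 + 22*k + 10 matches t_k.
Sum = s_(13) − s_(3); s_(13) = 114790, s_(3) = 360 ⇒ 114430.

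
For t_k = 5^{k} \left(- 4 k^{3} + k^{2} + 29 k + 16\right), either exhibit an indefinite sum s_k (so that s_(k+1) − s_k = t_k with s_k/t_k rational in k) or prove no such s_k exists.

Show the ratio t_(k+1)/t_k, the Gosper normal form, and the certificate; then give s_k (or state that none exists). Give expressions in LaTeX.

t_(k+1)/t_k = 5*(4*k**3 + 11*k**2 - 19*k - 42)/(4*k**3 - k**2 - 29*k - 16).
A = 5, B = 1, C = k**3 - k**2/4 - 29*k/4 - 4.
f must satisfy (5)·f(k+1) − (1)·f(k) = k**3 - k**2/4 - 29*k/4 - 4.
Bound: deg f ≤ 3.
Solving with deg f ≤ 3: f(k) = (k**3 - 4*k**2 - k + 1)/4.
So s_k = (B(k−1)f/C)·t_k = ((k**3 - 4*k**2 - k + 1)/(4*k**3 - k**2 - 29*k - 16))·t_k = 5**k*(-k**3 + 4*k**2 + k - 1).
Verify: 5**k*(-4*k**3 + k**2 + 29*k + 16) matches t_k.

s_k = 5^{k} \left(- k^{3} + 4 k^{2} + k - 1\right)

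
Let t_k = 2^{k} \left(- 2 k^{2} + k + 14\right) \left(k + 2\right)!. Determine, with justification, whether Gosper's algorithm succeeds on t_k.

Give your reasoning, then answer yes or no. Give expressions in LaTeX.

Yes. s_k = - 2^{k} \left(k - 4\right) \left(k + 2\right)!.

t_(k+1)/t_k = 2*(k + 3)*(k - 2*(k + 1)**2 + 15)/(-2*k**2 + k + 14).
Factor: A=2*k + 6; B=1; C=k**2 - k/2 - 7.
Solve (2*k + 6)·f(k+1) − (1)·f(k) = k**2 - k/2 - 7.
d = 1 from the (1,0,2) case.
Coefficient equations give f(k) = (k - 4)/2.
Certificate R = B(k−1)f/C = (k - 4)/(2*k**2 - k - 14) gives s_k = -2**k*(k - 4)*factorial(k + 2).
Δs = 2**k*(-2*k**2 + k + 14)*factorial(k + 2), as required.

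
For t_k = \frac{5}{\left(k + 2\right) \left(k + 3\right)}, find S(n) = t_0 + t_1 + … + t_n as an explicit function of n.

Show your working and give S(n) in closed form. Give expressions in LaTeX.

S(n) = \frac{5 \left(n + 1\right)}{2 \left(n + 3\right)}

r(k) = (k + 2)/(k + 4) after simplifying.
Normal form (A,B,C) = (k + 2, k + 4, 1).
f must satisfy (k + 2)·f(k+1) − (k + 3)·f(k) = 1.
Bound: deg f ≤ 1.
Solve for f: f(k) = k/2 (degree 1 ≤ 1).
R(k) = B(k−1)·f(k)/C(k) = k*(k + 3)/2; s_k = R·t_k = 5*k/(2*(k + 2)).
Verify: 5/(k**2 + 5*k + 6) matches t_k.
s_(n+1) = 5*(n + 1)/(2*(n + 3)) and s_(0) = 0, so S(n) = 5*(n + 1)/(2*(n + 3)).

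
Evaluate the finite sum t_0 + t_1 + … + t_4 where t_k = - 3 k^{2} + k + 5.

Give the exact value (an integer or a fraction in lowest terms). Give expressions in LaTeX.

Compute t_(k+1)/t_k: get (k - 3*(k + 1)**2 + 6)/(-3*k**2 + k + 5).
A = 1, B = 1, C = k**2 - k/3 - 5/3.
f must satisfy (1)·f(k+1) − (1)·f(k) = k**2 - k/3 - 5/3.
Bound: deg f ≤ 3.
Coefficient equations give f(k) = k*(k**2 - 2*k - 4)/3.
Get s_k = R·t_k = k*(-k**2 + 2*k + 4) with R(k) = B(k−1)f(k)/C(k) = k*(k**2 - 2*k - 4)/(3*k**2 - k - 5).
s_(k+1) − s_k = -3*k**2 + k + 5 = t_k.
Sum = s_(5) − s_(0); s_(5) = -55, s_(0) = 0 ⇒ -55.

Σ = -55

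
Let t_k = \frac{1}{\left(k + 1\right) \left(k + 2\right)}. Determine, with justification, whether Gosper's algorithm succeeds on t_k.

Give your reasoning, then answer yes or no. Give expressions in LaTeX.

Yes. s_k = \frac{k}{k + 1}.

Ratio r(k) = (k + 1)/(k + 3).
Take A(k)=k + 1, B(k)=k + 3, C(k)=1.
Key eq: (k + 1)·f(k+1) = (k + 2)·f(k) + (1).
deg f ≤ 1 (via 1,1,0).
Solve for f: f(k) = k (degree 1 ≤ 1).
So s_k = (B(k−1)f/C)·t_k = (k*(k + 2))·t_k = k/(k + 1).
Verify: 1/(k**2 + 3*k + 2) matches t_k.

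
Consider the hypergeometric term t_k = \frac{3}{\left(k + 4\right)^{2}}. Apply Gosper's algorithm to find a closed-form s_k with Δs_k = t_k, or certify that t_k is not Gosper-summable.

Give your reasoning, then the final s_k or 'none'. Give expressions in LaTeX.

not Gosper-summable; s_k does not exist

t_(k+1)/t_k = (k + 4)**2/(k + 5)**2.
A = k**2 + 8*k + 16, B = k**2 + 10*k + 25, C = 1.
Solve (k**2 + 8*k + 16)·f(k+1) − (k**2 + 8*k + 16)·f(k) = 1.
From deg A=2, deg B=2, deg C=0: d=0.
Generic f = c0 gives residual -1; -1 = 0 cannot hold, so t_k is not Gosper-summable.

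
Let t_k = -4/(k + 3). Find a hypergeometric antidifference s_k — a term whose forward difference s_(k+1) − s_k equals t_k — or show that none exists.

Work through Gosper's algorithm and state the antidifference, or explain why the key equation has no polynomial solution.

no hypergeometric antidifference exists

The ratio is (k + 3)/(k + 4).
A = k + 3, B = k + 4, C = 1.
Solve (k + 3)·f(k+1) − (k + 3)·f(k) = 1.
Bound: deg f ≤ 0.
Generic f = c0 gives residual -1; -1 = 0 cannot hold, so t_k is not Gosper-summable.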